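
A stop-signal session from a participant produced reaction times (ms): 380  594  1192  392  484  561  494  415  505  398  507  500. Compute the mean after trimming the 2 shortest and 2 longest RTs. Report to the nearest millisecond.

Sorted: 380, 392, 398, 415, 484, 494, 500, 505, 507, 561, 594, 1192
Drop lowest 2 (380, 392) and highest 2 (594, 1192)
Remaining (n=8): Σ = 3864, mean = 3864/8 = 483.000

483 ms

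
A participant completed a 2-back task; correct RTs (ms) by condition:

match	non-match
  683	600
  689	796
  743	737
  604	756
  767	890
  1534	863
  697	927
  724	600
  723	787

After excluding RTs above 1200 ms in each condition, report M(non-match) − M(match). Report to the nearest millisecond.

69 ms

match: exclude 1534
M(match) = 5630/8 = 703.750
M(non-match) = 6956/9 = 772.889
Difference = 772.889 − 703.750 = 69.139 ms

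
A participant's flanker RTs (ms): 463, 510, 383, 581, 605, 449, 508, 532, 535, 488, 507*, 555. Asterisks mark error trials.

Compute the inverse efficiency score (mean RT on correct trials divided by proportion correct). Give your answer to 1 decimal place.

556.3 ms

Correct trials (n=11): 463, 510, 383, 581, 605, 449, 508, 532, 535, 488, 555
Mean correct RT = 5609/11 = 509.9091 ms
Proportion correct = 11/12
IES = 509.9091 / (11/12) = 556.264 ms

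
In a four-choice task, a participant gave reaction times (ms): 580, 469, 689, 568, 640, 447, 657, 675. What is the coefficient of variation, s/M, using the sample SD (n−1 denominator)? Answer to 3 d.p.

n = 8, Σ = 4725, M = 590.6250
Σ(x−M)² = 59685.875; s = √(59685.875/7) = 92.3393
CV = 92.3393 / 590.6250 = 0.15634

0.156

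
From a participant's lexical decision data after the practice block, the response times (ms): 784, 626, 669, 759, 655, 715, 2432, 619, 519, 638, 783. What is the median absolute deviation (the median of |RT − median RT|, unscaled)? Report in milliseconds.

50 ms

Sorted: 519, 619, 626, 638, 655, 669, 715, 759, 783, 784, 2432 → median = 669
|x − 669|: 115, 43, 0, 90, 14, 46, 1763, 50, 150, 31, 114
Sorted deviations: 0, 14, 31, 43, 46, 50, 90, 114, 115, 150, 1763 → MAD = 50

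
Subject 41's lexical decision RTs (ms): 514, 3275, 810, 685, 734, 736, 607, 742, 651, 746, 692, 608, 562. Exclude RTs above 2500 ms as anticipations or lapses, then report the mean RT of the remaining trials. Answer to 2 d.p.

Excluded: 3275
Retained (n=12): Σ = 8087
Mean = 8087/12 = 673.9167

673.92 ms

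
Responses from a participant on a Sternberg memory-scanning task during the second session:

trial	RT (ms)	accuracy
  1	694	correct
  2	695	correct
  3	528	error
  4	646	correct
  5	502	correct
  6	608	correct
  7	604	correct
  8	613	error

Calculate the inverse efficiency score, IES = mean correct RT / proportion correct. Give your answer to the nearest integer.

Correct trials (n=6): 694, 695, 646, 502, 608, 604
Mean correct RT = 3749/6 = 624.8333 ms
Proportion correct = 6/8
IES = 624.8333 / (6/8) = 833.111 ms

833 ms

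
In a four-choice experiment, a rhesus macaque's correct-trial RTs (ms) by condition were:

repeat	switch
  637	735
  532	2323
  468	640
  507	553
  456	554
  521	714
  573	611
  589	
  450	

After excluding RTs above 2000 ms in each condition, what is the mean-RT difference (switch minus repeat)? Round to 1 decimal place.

switch: exclude 2323
M(repeat) = 4733/9 = 525.889
M(switch) = 3807/6 = 634.500
Difference = 634.500 − 525.889 = 108.611 ms

108.6 ms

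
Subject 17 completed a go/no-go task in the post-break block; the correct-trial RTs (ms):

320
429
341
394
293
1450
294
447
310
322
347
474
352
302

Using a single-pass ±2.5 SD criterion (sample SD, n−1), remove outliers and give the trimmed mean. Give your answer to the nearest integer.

356 ms

n = 14, ΣRT = 6075, M = 433.929
Σ(x−M)² = 1156412.93; s = √(1156412.93/13) = 298.253
Cutoffs: 433.929 ± 2.5·298.253 → [-311.7, 1179.6]
Outside: 1450 → excluded.
Retained (n=13): Σ = 4625, mean = 4625/13 = 355.769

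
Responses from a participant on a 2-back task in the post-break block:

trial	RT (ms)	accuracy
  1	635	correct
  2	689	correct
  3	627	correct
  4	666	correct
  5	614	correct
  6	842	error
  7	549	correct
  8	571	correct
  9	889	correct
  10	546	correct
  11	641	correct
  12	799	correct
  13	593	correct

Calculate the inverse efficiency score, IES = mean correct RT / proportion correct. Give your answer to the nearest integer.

Correct trials (n=12): 635, 689, 627, 666, 614, 549, 571, 889, 546, 641, 799, 593
Mean correct RT = 7819/12 = 651.5833 ms
Proportion correct = 12/13
IES = 651.5833 / (12/13) = 705.882 ms

706 ms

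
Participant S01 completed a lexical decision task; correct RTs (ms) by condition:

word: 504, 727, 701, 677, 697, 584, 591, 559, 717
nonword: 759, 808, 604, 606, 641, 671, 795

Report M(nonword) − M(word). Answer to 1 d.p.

M(word) = 5757/9 = 639.667
M(nonword) = 4884/7 = 697.714
Difference = 697.714 − 639.667 = 58.048 ms

58.0 ms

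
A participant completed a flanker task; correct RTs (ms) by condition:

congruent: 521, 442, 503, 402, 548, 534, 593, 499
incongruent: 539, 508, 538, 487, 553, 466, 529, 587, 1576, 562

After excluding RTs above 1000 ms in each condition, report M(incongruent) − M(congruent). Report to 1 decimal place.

incongruent: exclude 1576
M(congruent) = 4042/8 = 505.250
M(incongruent) = 4769/9 = 529.889
Difference = 529.889 − 505.250 = 24.639 ms

24.6 ms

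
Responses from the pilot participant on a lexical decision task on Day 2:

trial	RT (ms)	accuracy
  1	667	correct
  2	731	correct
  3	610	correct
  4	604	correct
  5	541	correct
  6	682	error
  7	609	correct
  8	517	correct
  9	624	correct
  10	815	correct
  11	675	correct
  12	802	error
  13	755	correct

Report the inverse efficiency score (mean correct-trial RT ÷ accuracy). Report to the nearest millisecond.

768 ms

Correct trials (n=11): 667, 731, 610, 604, 541, 609, 517, 624, 815, 675, 755
Mean correct RT = 7148/11 = 649.8182 ms
Proportion correct = 11/13
IES = 649.8182 / (11/13) = 767.967 ms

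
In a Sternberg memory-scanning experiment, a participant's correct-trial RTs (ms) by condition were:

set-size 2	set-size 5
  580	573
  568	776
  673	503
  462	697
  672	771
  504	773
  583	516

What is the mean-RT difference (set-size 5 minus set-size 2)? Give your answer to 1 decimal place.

M(set-size 2) = 4042/7 = 577.429
M(set-size 5) = 4609/7 = 658.429
Difference = 658.429 − 577.429 = 81.000 ms

81.0 ms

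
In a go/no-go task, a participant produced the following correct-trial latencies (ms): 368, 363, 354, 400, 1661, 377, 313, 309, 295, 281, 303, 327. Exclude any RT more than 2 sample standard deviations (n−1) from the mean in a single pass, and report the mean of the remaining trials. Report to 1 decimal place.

n = 12, ΣRT = 5351, M = 445.917
Σ(x−M)² = 1625632.92; s = √(1625632.92/11) = 384.428
Cutoffs: 445.917 ± 2·384.428 → [-322.9, 1214.8]
Outside: 1661 → excluded.
Retained (n=11): Σ = 3690, mean = 3690/11 = 335.455

335.5 ms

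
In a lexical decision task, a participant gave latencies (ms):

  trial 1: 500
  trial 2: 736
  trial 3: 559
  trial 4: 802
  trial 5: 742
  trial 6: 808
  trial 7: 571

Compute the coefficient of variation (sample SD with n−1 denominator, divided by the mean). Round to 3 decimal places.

n = 7, Σ = 4718, M = 674.0000
Σ(x−M)² = 96918.000; s = √(96918.000/6) = 127.0945
CV = 127.0945 / 674.0000 = 0.18857

0.189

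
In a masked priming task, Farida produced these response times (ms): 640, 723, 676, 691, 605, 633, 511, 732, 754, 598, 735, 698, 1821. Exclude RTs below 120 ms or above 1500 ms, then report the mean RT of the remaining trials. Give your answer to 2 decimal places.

666.33 ms

Excluded: 1821
Retained (n=12): Σ = 7996
Mean = 7996/12 = 666.3333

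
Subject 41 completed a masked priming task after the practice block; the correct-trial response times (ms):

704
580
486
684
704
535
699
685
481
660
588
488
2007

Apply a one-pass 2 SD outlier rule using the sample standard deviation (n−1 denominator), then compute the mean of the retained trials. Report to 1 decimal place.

n = 13, ΣRT = 9301, M = 715.462
Σ(x−M)² = 1900125.23; s = √(1900125.23/12) = 397.924
Cutoffs: 715.462 ± 2·397.924 → [-80.4, 1511.3]
Outside: 2007 → excluded.
Retained (n=12): Σ = 7294, mean = 7294/12 = 607.833

607.8 ms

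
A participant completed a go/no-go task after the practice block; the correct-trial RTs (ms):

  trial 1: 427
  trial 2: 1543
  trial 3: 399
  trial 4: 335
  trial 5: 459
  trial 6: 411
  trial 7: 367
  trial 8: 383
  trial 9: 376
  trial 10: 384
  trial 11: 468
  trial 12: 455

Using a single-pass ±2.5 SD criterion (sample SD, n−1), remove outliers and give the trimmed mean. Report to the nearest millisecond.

406 ms

n = 12, ΣRT = 6007, M = 500.583
Σ(x−M)² = 1203460.92; s = √(1203460.92/11) = 330.765
Cutoffs: 500.583 ± 2.5·330.765 → [-326.3, 1327.5]
Outside: 1543 → excluded.
Retained (n=11): Σ = 4464, mean = 4464/11 = 405.818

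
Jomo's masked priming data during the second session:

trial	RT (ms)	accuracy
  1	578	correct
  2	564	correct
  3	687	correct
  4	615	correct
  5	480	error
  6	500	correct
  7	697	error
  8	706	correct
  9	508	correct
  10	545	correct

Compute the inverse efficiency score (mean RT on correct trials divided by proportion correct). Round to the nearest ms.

Correct trials (n=8): 578, 564, 687, 615, 500, 706, 508, 545
Mean correct RT = 4703/8 = 587.8750 ms
Proportion correct = 8/10
IES = 587.8750 / (8/10) = 734.844 ms

735 ms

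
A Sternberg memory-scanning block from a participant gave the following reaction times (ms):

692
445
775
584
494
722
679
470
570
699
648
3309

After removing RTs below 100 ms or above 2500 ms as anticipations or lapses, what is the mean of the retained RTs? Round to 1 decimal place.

Excluded: 3309
Retained (n=11): Σ = 6778
Mean = 6778/11 = 616.1818

616.2 ms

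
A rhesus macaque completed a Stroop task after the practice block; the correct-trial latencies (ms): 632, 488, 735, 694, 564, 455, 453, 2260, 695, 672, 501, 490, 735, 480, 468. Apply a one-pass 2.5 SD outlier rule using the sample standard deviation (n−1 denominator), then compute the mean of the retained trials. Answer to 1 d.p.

575.9 ms

n = 15, ΣRT = 10322, M = 688.133
Σ(x−M)² = 2809805.73; s = √(2809805.73/14) = 447.996
Cutoffs: 688.133 ± 2.5·447.996 → [-431.9, 1808.1]
Outside: 2260 → excluded.
Retained (n=14): Σ = 8062, mean = 8062/14 = 575.857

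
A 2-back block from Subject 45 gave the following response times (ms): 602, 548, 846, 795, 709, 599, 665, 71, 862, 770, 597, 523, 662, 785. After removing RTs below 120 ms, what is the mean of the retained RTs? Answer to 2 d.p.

689.46 ms

Excluded: 71
Retained (n=13): Σ = 8963
Mean = 8963/13 = 689.4615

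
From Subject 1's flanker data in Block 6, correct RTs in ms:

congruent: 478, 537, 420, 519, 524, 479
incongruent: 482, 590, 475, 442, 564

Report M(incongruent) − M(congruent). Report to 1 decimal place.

M(congruent) = 2957/6 = 492.833
M(incongruent) = 2553/5 = 510.600
Difference = 510.600 − 492.833 = 17.767 ms

17.8 ms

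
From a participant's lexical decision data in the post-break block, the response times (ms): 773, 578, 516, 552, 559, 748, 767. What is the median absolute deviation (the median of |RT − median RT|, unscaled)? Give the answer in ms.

62 ms

Sorted: 516, 552, 559, 578, 748, 767, 773 → median = 578
|x − 578|: 195, 0, 62, 26, 19, 170, 189
Sorted deviations: 0, 19, 26, 62, 170, 189, 195 → MAD = 62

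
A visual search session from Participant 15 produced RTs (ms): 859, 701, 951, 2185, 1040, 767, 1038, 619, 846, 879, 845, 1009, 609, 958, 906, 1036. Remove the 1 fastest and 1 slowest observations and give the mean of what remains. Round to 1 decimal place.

889.6 ms

Sorted: 609, 619, 701, 767, 845, 846, 859, 879, 906, 951, 958, 1009, 1036, 1038, 1040, 2185
Drop lowest 1 (609) and highest 1 (2185)
Remaining (n=14): Σ = 12454, mean = 12454/14 = 889.571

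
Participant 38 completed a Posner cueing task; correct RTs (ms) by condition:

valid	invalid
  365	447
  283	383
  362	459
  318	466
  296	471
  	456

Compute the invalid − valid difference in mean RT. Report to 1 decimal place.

122.2 ms

M(valid) = 1624/5 = 324.800
M(invalid) = 2682/6 = 447.000
Difference = 447.000 − 324.800 = 122.200 ms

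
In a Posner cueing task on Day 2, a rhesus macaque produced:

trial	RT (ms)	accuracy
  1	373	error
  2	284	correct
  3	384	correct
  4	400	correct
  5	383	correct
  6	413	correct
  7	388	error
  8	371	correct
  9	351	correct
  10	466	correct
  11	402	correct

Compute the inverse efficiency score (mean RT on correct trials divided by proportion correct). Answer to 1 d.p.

469.1 ms

Correct trials (n=9): 284, 384, 400, 383, 413, 371, 351, 466, 402
Mean correct RT = 3454/9 = 383.7778 ms
Proportion correct = 9/11
IES = 383.7778 / (9/11) = 469.062 ms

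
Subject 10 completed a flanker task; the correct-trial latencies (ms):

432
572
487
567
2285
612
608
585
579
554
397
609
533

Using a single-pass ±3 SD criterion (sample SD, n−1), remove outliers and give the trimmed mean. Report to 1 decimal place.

544.6 ms

n = 13, ΣRT = 8820, M = 678.462
Σ(x−M)² = 2850829.23; s = √(2850829.23/12) = 487.411
Cutoffs: 678.462 ± 3·487.411 → [-783.8, 2140.7]
Outside: 2285 → excluded.
Retained (n=12): Σ = 6535, mean = 6535/12 = 544.583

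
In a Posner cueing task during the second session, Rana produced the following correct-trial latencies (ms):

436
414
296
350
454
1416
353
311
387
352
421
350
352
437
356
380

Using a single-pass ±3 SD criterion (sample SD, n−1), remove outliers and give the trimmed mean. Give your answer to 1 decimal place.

376.6 ms

n = 16, ΣRT = 7065, M = 441.562
Σ(x−M)² = 1043893.94; s = √(1043893.94/15) = 263.805
Cutoffs: 441.562 ± 3·263.805 → [-349.9, 1233.0]
Outside: 1416 → excluded.
Retained (n=15): Σ = 5649, mean = 5649/15 = 376.600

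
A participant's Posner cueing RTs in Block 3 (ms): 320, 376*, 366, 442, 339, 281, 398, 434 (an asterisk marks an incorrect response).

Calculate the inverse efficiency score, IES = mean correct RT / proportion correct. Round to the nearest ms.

Correct trials (n=7): 320, 366, 442, 339, 281, 398, 434
Mean correct RT = 2580/7 = 368.5714 ms
Proportion correct = 7/8
IES = 368.5714 / (7/8) = 421.224 ms

421 ms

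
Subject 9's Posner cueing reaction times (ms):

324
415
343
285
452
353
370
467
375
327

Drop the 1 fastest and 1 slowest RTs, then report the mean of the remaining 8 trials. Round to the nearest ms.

Sorted: 285, 324, 327, 343, 353, 370, 375, 415, 452, 467
Drop lowest 1 (285) and highest 1 (467)
Remaining (n=8): Σ = 2959, mean = 2959/8 = 369.875

370 ms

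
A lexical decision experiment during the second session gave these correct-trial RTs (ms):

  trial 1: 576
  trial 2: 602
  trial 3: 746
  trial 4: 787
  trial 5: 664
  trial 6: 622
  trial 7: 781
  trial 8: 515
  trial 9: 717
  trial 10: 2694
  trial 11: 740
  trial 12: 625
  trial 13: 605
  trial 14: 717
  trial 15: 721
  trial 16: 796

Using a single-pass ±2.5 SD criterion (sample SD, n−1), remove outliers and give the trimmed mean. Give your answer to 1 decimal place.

n = 16, ΣRT = 12908, M = 806.750
Σ(x−M)² = 3903023.00; s = √(3903023.00/15) = 510.100
Cutoffs: 806.750 ± 2.5·510.100 → [-468.5, 2082.0]
Outside: 2694 → excluded.
Retained (n=15): Σ = 10214, mean = 10214/15 = 680.933

680.9 ms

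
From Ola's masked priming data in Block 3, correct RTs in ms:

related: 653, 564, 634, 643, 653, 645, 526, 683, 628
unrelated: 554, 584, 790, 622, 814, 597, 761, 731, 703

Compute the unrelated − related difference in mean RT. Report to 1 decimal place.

58.6 ms

M(related) = 5629/9 = 625.444
M(unrelated) = 6156/9 = 684.000
Difference = 684.000 − 625.444 = 58.556 ms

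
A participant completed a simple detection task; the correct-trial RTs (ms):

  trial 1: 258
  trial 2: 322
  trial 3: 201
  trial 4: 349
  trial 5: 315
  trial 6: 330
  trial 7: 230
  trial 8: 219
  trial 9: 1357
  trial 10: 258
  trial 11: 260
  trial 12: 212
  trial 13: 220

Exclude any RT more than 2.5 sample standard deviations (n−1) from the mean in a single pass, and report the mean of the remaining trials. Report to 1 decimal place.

264.5 ms

n = 13, ΣRT = 4531, M = 348.538
Σ(x−M)² = 1131165.23; s = √(1131165.23/12) = 307.024
Cutoffs: 348.538 ± 2.5·307.024 → [-419.0, 1116.1]
Outside: 1357 → excluded.
Retained (n=12): Σ = 3174, mean = 3174/12 = 264.500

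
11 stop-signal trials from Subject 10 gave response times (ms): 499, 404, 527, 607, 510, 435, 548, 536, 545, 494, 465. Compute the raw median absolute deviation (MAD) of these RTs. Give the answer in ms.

35 ms

Sorted: 404, 435, 465, 494, 499, 510, 527, 536, 545, 548, 607 → median = 510
|x − 510|: 11, 106, 17, 97, 0, 75, 38, 26, 35, 16, 45
Sorted deviations: 0, 11, 16, 17, 26, 35, 38, 45, 75, 97, 106 → MAD = 35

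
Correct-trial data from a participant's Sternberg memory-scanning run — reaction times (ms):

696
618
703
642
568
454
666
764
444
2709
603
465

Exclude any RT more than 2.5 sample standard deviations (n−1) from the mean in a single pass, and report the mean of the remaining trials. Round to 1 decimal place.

602.1 ms

n = 12, ΣRT = 9332, M = 777.667
Σ(x−M)² = 4187170.67; s = √(4187170.67/11) = 616.970
Cutoffs: 777.667 ± 2.5·616.970 → [-764.8, 2320.1]
Outside: 2709 → excluded.
Retained (n=11): Σ = 6623, mean = 6623/11 = 602.091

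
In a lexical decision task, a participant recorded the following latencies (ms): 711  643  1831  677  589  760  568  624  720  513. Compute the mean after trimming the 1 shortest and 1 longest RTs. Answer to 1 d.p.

Sorted: 513, 568, 589, 624, 643, 677, 711, 720, 760, 1831
Drop lowest 1 (513) and highest 1 (1831)
Remaining (n=8): Σ = 5292, mean = 5292/8 = 661.500

661.5 ms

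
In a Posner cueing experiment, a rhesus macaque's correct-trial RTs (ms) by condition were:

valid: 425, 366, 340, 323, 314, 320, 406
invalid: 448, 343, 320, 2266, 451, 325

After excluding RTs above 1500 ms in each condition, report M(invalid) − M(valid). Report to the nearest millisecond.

21 ms

invalid: exclude 2266
M(valid) = 2494/7 = 356.286
M(invalid) = 1887/5 = 377.400
Difference = 377.400 − 356.286 = 21.114 ms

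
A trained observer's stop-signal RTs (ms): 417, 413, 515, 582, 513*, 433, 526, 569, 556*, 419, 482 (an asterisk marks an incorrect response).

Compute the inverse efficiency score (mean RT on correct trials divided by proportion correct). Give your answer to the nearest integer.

Correct trials (n=9): 417, 413, 515, 582, 433, 526, 569, 419, 482
Mean correct RT = 4356/9 = 484.0000 ms
Proportion correct = 9/11
IES = 484.0000 / (9/11) = 591.556 ms

592 ms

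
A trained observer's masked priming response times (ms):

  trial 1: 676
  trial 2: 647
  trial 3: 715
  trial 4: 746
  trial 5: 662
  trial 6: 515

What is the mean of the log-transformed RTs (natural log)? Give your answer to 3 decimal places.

6.486

ln(RT): 6.5162, 6.4723, 6.5723, 6.6147, 6.4953, 6.2442
Σ ln(RT) = 38.9150
Mean = 38.9150/6 = 6.48583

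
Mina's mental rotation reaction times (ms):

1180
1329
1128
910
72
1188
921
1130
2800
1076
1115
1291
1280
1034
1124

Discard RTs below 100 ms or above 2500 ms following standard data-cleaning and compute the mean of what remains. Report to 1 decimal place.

1131.2 ms

Excluded: 72, 2800
Retained (n=13): Σ = 14706
Mean = 14706/13 = 1131.2308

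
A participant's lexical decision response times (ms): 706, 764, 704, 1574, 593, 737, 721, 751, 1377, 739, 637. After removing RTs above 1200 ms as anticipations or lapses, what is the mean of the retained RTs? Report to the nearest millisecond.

Excluded: 1377, 1574
Retained (n=9): Σ = 6352
Mean = 6352/9 = 705.7778

706 ms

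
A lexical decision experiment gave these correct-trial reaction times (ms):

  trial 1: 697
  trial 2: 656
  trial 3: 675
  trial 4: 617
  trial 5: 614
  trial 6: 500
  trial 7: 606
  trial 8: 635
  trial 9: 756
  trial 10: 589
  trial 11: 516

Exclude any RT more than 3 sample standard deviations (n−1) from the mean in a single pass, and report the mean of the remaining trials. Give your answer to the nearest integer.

n = 11, ΣRT = 6861, M = 623.727
Σ(x−M)² = 55236.18; s = √(55236.18/10) = 74.321
Cutoffs: 623.727 ± 3·74.321 → [400.8, 846.7]
No RTs fall outside the cutoffs; all 11 retained. Mean = 6861/11 = 623.727

624 ms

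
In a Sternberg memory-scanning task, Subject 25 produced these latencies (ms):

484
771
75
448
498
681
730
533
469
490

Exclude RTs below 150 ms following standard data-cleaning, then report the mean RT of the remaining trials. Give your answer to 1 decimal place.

Excluded: 75
Retained (n=9): Σ = 5104
Mean = 5104/9 = 567.1111

567.1 ms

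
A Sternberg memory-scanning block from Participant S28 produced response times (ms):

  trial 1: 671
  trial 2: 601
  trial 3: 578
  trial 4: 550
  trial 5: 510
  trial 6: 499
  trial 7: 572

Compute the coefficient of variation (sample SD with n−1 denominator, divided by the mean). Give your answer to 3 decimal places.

n = 7, Σ = 3981, M = 568.7143
Σ(x−M)² = 20259.429; s = √(20259.429/6) = 58.1083
CV = 58.1083 / 568.7143 = 0.10217

0.102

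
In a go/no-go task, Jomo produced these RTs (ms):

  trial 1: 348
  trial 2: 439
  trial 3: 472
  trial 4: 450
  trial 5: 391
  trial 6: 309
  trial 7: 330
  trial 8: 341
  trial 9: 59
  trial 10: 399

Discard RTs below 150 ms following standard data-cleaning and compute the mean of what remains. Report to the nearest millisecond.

387 ms

Excluded: 59
Retained (n=9): Σ = 3479
Mean = 3479/9 = 386.5556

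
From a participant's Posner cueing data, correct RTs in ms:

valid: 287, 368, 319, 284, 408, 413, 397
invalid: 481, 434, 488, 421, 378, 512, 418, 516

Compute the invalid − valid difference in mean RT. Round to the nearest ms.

102 ms

M(valid) = 2476/7 = 353.714
M(invalid) = 3648/8 = 456.000
Difference = 456.000 − 353.714 = 102.286 ms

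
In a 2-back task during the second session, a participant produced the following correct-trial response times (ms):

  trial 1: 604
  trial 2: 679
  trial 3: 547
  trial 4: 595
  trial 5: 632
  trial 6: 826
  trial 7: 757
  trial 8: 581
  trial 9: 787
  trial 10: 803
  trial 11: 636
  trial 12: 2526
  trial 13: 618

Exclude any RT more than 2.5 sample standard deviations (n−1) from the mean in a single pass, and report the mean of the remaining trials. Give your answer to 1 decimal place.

n = 13, ΣRT = 10591, M = 814.692
Σ(x−M)² = 3274268.77; s = √(3274268.77/12) = 522.356
Cutoffs: 814.692 ± 2.5·522.356 → [-491.2, 2120.6]
Outside: 2526 → excluded.
Retained (n=12): Σ = 8065, mean = 8065/12 = 672.083

672.1 ms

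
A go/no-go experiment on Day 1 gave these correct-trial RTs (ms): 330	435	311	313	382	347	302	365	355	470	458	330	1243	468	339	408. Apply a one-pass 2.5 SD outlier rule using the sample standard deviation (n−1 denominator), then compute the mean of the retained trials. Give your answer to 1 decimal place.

n = 16, ΣRT = 6856, M = 428.500
Σ(x−M)² = 756828.00; s = √(756828.00/15) = 224.622
Cutoffs: 428.500 ± 2.5·224.622 → [-133.1, 990.1]
Outside: 1243 → excluded.
Retained (n=15): Σ = 5613, mean = 5613/15 = 374.200

374.2 ms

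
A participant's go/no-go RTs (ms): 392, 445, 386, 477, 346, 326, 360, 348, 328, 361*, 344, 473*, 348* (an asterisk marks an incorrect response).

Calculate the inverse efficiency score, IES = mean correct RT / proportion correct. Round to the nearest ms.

488 ms

Correct trials (n=10): 392, 445, 386, 477, 346, 326, 360, 348, 328, 344
Mean correct RT = 3752/10 = 375.2000 ms
Proportion correct = 10/13
IES = 375.2000 / (10/13) = 487.760 ms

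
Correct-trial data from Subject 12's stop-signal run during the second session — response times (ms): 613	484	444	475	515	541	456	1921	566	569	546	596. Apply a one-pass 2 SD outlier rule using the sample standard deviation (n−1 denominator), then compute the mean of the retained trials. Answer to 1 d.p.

n = 12, ΣRT = 7726, M = 643.833
Σ(x−M)² = 1812061.67; s = √(1812061.67/11) = 405.873
Cutoffs: 643.833 ± 2·405.873 → [-167.9, 1455.6]
Outside: 1921 → excluded.
Retained (n=11): Σ = 5805, mean = 5805/11 = 527.727

527.7 ms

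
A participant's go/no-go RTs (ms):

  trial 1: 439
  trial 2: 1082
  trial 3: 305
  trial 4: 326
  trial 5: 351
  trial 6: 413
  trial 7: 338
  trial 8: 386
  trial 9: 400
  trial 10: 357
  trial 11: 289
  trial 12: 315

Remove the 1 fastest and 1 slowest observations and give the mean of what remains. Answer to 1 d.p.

363.0 ms

Sorted: 289, 305, 315, 326, 338, 351, 357, 386, 400, 413, 439, 1082
Drop lowest 1 (289) and highest 1 (1082)
Remaining (n=10): Σ = 3630, mean = 3630/10 = 363.000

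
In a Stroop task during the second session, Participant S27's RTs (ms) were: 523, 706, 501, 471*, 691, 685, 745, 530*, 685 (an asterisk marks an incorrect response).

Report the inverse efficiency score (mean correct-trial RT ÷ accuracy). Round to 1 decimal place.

833.1 ms

Correct trials (n=7): 523, 706, 501, 691, 685, 745, 685
Mean correct RT = 4536/7 = 648.0000 ms
Proportion correct = 7/9
IES = 648.0000 / (7/9) = 833.143 ms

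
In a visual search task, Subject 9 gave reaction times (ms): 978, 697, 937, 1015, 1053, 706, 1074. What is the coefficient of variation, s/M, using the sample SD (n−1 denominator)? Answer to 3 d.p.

n = 7, Σ = 6460, M = 922.8571
Σ(x−M)² = 149550.857; s = √(149550.857/6) = 157.8770
CV = 157.8770 / 922.8571 = 0.17107

0.171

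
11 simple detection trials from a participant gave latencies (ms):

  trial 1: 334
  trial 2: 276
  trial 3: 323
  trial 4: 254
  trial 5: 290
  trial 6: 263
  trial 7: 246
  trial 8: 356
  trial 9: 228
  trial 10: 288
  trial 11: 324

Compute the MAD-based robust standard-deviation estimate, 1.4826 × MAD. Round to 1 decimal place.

51.9 ms

Sorted: 228, 246, 254, 263, 276, 288, 290, 323, 324, 334, 356 → median = 288
|x − 288| sorted: 0, 2, 12, 25, 34, 35, 36, 42, 46, 60, 68 → MAD = 35
Robust SD ≈ 1.4826 × 35 = 51.891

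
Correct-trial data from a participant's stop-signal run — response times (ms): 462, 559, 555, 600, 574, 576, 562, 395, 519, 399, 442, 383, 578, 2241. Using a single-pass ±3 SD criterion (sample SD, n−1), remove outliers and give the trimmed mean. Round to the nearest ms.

508 ms

n = 14, ΣRT = 8845, M = 631.786
Σ(x−M)² = 2865706.36; s = √(2865706.36/13) = 469.509
Cutoffs: 631.786 ± 3·469.509 → [-776.7, 2040.3]
Outside: 2241 → excluded.
Retained (n=13): Σ = 6604, mean = 6604/13 = 508.000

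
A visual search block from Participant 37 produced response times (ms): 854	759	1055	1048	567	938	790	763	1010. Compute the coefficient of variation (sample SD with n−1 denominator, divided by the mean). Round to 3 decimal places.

0.188

n = 9, Σ = 7784, M = 864.8889
Σ(x−M)² = 212132.889; s = √(212132.889/8) = 162.8392
CV = 162.8392 / 864.8889 = 0.18828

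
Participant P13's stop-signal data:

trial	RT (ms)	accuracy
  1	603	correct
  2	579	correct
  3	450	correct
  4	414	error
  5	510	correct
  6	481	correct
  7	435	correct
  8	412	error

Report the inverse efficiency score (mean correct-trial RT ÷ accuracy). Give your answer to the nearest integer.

Correct trials (n=6): 603, 579, 450, 510, 481, 435
Mean correct RT = 3058/6 = 509.6667 ms
Proportion correct = 6/8
IES = 509.6667 / (6/8) = 679.556 ms

680 ms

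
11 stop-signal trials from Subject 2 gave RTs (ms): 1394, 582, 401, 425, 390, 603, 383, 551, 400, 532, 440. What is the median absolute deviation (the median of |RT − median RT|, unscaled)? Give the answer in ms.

Sorted: 383, 390, 400, 401, 425, 440, 532, 551, 582, 603, 1394 → median = 440
|x − 440|: 954, 142, 39, 15, 50, 163, 57, 111, 40, 92, 0
Sorted deviations: 0, 15, 39, 40, 50, 57, 92, 111, 142, 163, 954 → MAD = 57

57 ms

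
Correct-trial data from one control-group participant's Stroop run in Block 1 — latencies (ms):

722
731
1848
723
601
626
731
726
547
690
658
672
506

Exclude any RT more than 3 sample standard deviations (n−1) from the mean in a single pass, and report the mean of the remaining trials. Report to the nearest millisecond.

661 ms

n = 13, ΣRT = 9781, M = 752.385
Σ(x−M)² = 1364811.08; s = √(1364811.08/12) = 337.245
Cutoffs: 752.385 ± 3·337.245 → [-259.4, 1764.1]
Outside: 1848 → excluded.
Retained (n=12): Σ = 7933, mean = 7933/12 = 661.083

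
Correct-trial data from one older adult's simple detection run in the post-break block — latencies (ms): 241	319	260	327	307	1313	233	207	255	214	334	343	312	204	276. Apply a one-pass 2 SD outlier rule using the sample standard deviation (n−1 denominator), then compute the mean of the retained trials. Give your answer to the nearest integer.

274 ms

n = 15, ΣRT = 5145, M = 343.000
Σ(x−M)² = 1040154.00; s = √(1040154.00/14) = 272.574
Cutoffs: 343.000 ± 2·272.574 → [-202.1, 888.1]
Outside: 1313 → excluded.
Retained (n=14): Σ = 3832, mean = 3832/14 = 273.714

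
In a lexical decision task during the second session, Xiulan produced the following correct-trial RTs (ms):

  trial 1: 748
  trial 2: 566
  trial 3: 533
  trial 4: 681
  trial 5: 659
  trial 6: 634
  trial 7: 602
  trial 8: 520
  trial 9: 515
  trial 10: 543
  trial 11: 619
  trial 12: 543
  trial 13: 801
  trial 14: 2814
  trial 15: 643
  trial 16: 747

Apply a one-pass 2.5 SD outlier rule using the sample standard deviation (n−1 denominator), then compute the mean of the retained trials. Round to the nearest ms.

624 ms

n = 16, ΣRT = 12168, M = 760.500
Σ(x−M)² = 4612726.00; s = √(4612726.00/15) = 554.540
Cutoffs: 760.500 ± 2.5·554.540 → [-625.9, 2146.9]
Outside: 2814 → excluded.
Retained (n=15): Σ = 9354, mean = 9354/15 = 623.600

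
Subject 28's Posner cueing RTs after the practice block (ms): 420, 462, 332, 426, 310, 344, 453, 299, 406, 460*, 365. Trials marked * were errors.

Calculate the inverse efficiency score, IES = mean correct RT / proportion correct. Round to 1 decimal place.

419.9 ms

Correct trials (n=10): 420, 462, 332, 426, 310, 344, 453, 299, 406, 365
Mean correct RT = 3817/10 = 381.7000 ms
Proportion correct = 10/11
IES = 381.7000 / (10/11) = 419.870 ms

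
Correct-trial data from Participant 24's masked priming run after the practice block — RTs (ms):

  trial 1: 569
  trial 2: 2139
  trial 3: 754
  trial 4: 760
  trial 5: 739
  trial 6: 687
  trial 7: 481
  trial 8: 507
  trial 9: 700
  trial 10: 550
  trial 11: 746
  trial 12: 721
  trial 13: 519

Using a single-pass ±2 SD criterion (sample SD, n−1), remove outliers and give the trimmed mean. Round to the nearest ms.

644 ms

n = 13, ΣRT = 9872, M = 759.385
Σ(x−M)² = 2193271.08; s = √(2193271.08/12) = 427.519
Cutoffs: 759.385 ± 2·427.519 → [-95.7, 1614.4]
Outside: 2139 → excluded.
Retained (n=12): Σ = 7733, mean = 7733/12 = 644.417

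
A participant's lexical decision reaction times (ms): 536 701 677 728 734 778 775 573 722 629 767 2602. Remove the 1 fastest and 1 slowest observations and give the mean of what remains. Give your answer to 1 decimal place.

708.4 ms

Sorted: 536, 573, 629, 677, 701, 722, 728, 734, 767, 775, 778, 2602
Drop lowest 1 (536) and highest 1 (2602)
Remaining (n=10): Σ = 7084, mean = 7084/10 = 708.400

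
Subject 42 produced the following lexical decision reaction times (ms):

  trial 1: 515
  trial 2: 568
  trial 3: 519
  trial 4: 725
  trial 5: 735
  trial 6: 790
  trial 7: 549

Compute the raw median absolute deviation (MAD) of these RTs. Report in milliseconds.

53 ms

Sorted: 515, 519, 549, 568, 725, 735, 790 → median = 568
|x − 568|: 53, 0, 49, 157, 167, 222, 19
Sorted deviations: 0, 19, 49, 53, 157, 167, 222 → MAD = 53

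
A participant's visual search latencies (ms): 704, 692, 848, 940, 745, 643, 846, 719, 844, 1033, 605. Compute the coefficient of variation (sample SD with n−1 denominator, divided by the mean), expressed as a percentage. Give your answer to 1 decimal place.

n = 11, Σ = 8619, M = 783.5455
Σ(x−M)² = 170406.727; s = √(170406.727/10) = 130.5399
CV = 130.5399 / 783.5455 = 0.16660 = 16.660%

16.7%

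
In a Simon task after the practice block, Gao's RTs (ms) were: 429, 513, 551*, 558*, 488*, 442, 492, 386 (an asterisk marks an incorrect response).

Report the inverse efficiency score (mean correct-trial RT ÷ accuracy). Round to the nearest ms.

Correct trials (n=5): 429, 513, 442, 492, 386
Mean correct RT = 2262/5 = 452.4000 ms
Proportion correct = 5/8
IES = 452.4000 / (5/8) = 723.840 ms

724 ms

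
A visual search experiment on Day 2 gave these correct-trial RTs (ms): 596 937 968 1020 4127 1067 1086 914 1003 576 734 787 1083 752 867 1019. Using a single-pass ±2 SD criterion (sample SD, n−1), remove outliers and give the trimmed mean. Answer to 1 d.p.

n = 16, ΣRT = 17536, M = 1096.000
Σ(x−M)² = 10200916.00; s = √(10200916.00/15) = 824.658
Cutoffs: 1096.000 ± 2·824.658 → [-553.3, 2745.3]
Outside: 4127 → excluded.
Retained (n=15): Σ = 13409, mean = 13409/15 = 893.933

893.9 ms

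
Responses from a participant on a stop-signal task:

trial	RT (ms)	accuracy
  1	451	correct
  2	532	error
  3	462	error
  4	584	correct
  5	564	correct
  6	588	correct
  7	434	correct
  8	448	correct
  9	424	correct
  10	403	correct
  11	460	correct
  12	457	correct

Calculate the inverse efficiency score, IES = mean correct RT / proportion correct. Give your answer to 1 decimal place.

577.6 ms

Correct trials (n=10): 451, 584, 564, 588, 434, 448, 424, 403, 460, 457
Mean correct RT = 4813/10 = 481.3000 ms
Proportion correct = 10/12
IES = 481.3000 / (10/12) = 577.560 ms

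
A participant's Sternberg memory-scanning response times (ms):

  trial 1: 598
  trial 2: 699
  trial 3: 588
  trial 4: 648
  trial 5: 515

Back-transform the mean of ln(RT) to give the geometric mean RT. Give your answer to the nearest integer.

606 ms

ln(RT): 6.3936, 6.5497, 6.3767, 6.4739, 6.2442
Mean ln(RT) = 32.0380/5 = 6.40761
Geometric mean = exp(6.40761) = 606.44 ms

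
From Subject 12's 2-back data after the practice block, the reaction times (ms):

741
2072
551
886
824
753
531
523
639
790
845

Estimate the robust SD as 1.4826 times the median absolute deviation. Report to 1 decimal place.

Sorted: 523, 531, 551, 639, 741, 753, 790, 824, 845, 886, 2072 → median = 753
|x − 753| sorted: 0, 12, 37, 71, 92, 114, 133, 202, 222, 230, 1319 → MAD = 114
Robust SD ≈ 1.4826 × 114 = 169.016

169.0 ms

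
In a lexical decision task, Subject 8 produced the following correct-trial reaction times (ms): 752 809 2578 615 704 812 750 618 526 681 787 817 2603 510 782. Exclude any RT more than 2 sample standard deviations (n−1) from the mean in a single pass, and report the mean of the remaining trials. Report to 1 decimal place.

704.8 ms

n = 15, ΣRT = 14344, M = 956.267
Σ(x−M)² = 6301516.93; s = √(6301516.93/14) = 670.901
Cutoffs: 956.267 ± 2·670.901 → [-385.5, 2298.1]
Outside: 2578, 2603 → excluded.
Retained (n=13): Σ = 9163, mean = 9163/13 = 704.846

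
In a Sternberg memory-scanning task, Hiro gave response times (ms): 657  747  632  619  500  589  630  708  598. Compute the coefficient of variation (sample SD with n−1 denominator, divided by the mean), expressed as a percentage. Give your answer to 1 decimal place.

11.2%

n = 9, Σ = 5680, M = 631.1111
Σ(x−M)² = 40220.889; s = √(40220.889/8) = 70.9056
CV = 70.9056 / 631.1111 = 0.11235 = 11.235%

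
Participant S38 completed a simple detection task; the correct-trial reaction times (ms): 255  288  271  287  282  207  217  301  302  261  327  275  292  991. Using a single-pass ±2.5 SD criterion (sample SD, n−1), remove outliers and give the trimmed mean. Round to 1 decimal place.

274.2 ms

n = 14, ΣRT = 4556, M = 325.429
Σ(x−M)² = 490413.43; s = √(490413.43/13) = 194.227
Cutoffs: 325.429 ± 2.5·194.227 → [-160.1, 811.0]
Outside: 991 → excluded.
Retained (n=13): Σ = 3565, mean = 3565/13 = 274.231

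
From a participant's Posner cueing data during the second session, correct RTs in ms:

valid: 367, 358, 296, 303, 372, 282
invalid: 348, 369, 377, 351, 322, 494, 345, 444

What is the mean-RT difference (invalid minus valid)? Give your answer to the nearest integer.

52 ms

M(valid) = 1978/6 = 329.667
M(invalid) = 3050/8 = 381.250
Difference = 381.250 − 329.667 = 51.583 ms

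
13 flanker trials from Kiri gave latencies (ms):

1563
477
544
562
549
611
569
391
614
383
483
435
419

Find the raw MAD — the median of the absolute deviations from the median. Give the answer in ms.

67 ms

Sorted: 383, 391, 419, 435, 477, 483, 544, 549, 562, 569, 611, 614, 1563 → median = 544
|x − 544|: 1019, 67, 0, 18, 5, 67, 25, 153, 70, 161, 61, 109, 125
Sorted deviations: 0, 5, 18, 25, 61, 67, 67, 70, 109, 125, 153, 161, 1019 → MAD = 67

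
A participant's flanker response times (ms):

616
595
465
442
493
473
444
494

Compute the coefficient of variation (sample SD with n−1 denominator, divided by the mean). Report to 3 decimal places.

0.132

n = 8, Σ = 4022, M = 502.7500
Σ(x−M)² = 30959.500; s = √(30959.500/7) = 66.5040
CV = 66.5040 / 502.7500 = 0.13228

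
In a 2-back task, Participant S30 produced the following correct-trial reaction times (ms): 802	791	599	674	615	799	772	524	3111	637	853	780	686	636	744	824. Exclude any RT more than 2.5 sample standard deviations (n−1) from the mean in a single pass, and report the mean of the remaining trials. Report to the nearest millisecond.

716 ms

n = 16, ΣRT = 13847, M = 865.438
Σ(x−M)² = 5513137.94; s = √(5513137.94/15) = 606.253
Cutoffs: 865.438 ± 2.5·606.253 → [-650.2, 2381.1]
Outside: 3111 → excluded.
Retained (n=15): Σ = 10736, mean = 10736/15 = 715.733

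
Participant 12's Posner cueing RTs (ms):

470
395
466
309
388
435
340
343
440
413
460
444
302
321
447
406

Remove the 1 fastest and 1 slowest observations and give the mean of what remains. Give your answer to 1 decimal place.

Sorted: 302, 309, 321, 340, 343, 388, 395, 406, 413, 435, 440, 444, 447, 460, 466, 470
Drop lowest 1 (302) and highest 1 (470)
Remaining (n=14): Σ = 5607, mean = 5607/14 = 400.500

400.5 ms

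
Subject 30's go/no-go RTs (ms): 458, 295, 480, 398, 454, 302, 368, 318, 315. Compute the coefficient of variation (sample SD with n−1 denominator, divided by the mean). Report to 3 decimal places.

n = 9, Σ = 3388, M = 376.4444
Σ(x−M)² = 43292.222; s = √(43292.222/8) = 73.5631
CV = 73.5631 / 376.4444 = 0.19542

0.195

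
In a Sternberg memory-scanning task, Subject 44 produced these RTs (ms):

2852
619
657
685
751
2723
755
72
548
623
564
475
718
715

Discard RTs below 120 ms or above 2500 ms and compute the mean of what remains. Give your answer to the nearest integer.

Excluded: 72, 2723, 2852
Retained (n=11): Σ = 7110
Mean = 7110/11 = 646.3636

646 ms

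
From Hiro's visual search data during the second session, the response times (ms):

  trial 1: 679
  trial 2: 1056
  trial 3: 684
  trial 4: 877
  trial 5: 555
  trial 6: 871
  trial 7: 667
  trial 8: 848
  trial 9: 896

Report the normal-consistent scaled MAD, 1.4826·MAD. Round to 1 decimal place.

Sorted: 555, 667, 679, 684, 848, 871, 877, 896, 1056 → median = 848
|x − 848| sorted: 0, 23, 29, 48, 164, 169, 181, 208, 293 → MAD = 164
Robust SD ≈ 1.4826 × 164 = 243.146

243.1 ms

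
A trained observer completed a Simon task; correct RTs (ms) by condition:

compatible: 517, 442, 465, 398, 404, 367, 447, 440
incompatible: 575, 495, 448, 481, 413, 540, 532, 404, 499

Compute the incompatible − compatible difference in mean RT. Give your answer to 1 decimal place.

M(compatible) = 3480/8 = 435.000
M(incompatible) = 4387/9 = 487.444
Difference = 487.444 − 435.000 = 52.444 ms

52.4 ms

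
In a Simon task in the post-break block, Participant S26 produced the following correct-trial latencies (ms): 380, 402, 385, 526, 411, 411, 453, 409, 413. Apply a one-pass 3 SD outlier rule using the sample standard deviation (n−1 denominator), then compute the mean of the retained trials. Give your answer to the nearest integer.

n = 9, ΣRT = 3790, M = 421.111
Σ(x−M)² = 15794.89; s = √(15794.89/8) = 44.434
Cutoffs: 421.111 ± 3·44.434 → [287.8, 554.4]
No RTs fall outside the cutoffs; all 9 retained. Mean = 3790/9 = 421.111

421 ms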